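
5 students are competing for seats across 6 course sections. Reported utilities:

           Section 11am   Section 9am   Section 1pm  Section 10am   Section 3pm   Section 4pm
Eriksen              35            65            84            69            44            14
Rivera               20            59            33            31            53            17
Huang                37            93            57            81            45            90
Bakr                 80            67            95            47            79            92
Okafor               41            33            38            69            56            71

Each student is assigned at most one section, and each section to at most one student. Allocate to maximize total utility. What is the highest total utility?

Max total: 391 points

Optimal: Eriksen→Section 1pm (84 points), Rivera→Section 3pm (53 points), Huang→Section 9am (93 points), Bakr→Section 4pm (92 points), Okafor→Section 10am (69 points) — total 84+53+93+92+69 = 391 points.
Swapping Eriksen↔Huang (Eriksen→Section 9am 65 points, Huang→Section 1pm 57 points) loses 55.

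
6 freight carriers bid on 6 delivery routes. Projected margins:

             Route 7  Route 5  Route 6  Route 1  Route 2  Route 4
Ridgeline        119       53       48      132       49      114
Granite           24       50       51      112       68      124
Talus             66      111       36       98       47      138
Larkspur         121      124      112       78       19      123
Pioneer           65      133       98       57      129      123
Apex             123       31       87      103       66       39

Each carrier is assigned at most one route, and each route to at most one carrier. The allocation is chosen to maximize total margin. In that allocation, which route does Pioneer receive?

Pioneer receives Route 2.

Optimal: Ridgeline→Route 1 ($132k), Granite→Route 4 ($124k), Talus→Route 5 ($111k), Larkspur→Route 6 ($112k), Pioneer→Route 2 ($129k), Apex→Route 7 ($123k) — total 132+124+111+112+129+123 = $731k.
Next-best assignment: Ridgeline→Route 7, Granite→Route 1, Talus→Route 4, Larkspur→Route 5, Pioneer→Route 2, Apex→Route 6 = $709k.
Every other assignment is strictly worse.
Pioneer's own top route is Route 5 ($133k), but forcing Pioneer→Route 5 and reassigning the rest optimally gives only $706k — worse by 25.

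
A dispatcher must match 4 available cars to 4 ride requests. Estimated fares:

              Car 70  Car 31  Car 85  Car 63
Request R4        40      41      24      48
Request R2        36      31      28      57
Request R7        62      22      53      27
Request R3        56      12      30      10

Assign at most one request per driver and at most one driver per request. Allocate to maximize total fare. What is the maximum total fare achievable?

Maximum total: $207

Optimal: Car 70→Request R3 ($56), Car 31→Request R4 ($41), Car 85→Request R7 ($53), Car 63→Request R2 ($57) — total 56+41+53+57 = $207.
Row-greedy (each driver in turn takes its best remaining request) gives $190, worse by 17.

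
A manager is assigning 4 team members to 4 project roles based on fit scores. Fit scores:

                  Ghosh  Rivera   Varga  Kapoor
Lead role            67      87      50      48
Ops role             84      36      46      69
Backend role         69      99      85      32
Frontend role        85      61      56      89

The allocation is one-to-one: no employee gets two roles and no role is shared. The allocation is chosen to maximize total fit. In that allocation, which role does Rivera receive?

Optimal: Ghosh→Ops role (84 pts), Rivera→Lead role (87 pts), Varga→Backend role (85 pts), Kapoor→Frontend role (89 pts) — total 84+87+85+89 = 345 pts.
Next-best assignment: Ghosh→Frontend role, Rivera→Lead role, Varga→Backend role, Kapoor→Ops role = 326 pts.
Rivera's own top role is Backend role (99 pts), but forcing Rivera→Backend role and reassigning the rest optimally gives only 322 pts — worse by 23.

Rivera receives Lead role.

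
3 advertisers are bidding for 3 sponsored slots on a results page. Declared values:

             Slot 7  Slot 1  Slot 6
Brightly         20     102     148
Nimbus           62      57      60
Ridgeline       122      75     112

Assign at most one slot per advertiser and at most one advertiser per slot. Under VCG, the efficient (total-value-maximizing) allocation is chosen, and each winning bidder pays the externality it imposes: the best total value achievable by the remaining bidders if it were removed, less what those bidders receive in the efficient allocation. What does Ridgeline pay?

Ridgeline pays $5.

Efficient allocation: Brightly→Slot 6 ($148), Nimbus→Slot 1 ($57), Ridgeline→Slot 7 ($122); total welfare W = $327.
Ridgeline receives Slot 7 at value $122, so the others get W − 122 = $205.
Without Ridgeline: best allocation of the remaining 2 bidders over all 3 slots is Brightly→Slot 6 ($148), Nimbus→Slot 7 ($62), total $210.
VCG payment = (others' best without Ridgeline) − (others' welfare with Ridgeline) = 210 − 205 = $5.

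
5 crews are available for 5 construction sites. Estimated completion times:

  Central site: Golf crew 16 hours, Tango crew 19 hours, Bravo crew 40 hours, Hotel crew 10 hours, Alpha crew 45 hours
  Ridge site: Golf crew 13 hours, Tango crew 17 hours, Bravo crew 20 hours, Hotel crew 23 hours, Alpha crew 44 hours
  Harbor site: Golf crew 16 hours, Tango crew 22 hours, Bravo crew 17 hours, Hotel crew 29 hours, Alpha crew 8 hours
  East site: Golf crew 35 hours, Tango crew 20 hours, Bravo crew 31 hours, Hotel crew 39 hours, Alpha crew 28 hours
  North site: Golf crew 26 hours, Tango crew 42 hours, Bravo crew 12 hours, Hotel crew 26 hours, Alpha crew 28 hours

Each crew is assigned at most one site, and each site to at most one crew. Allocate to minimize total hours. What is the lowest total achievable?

Optimal: Golf crew→Ridge site (13 hours), Tango crew→East site (20 hours), Bravo crew→North site (12 hours), Hotel crew→Central site (10 hours), Alpha crew→Harbor site (8 hours) — total 13+20+12+10+8 = 63 hours.
Row-greedy (each crew in turn takes its cheapest remaining site) gives 101 hours, worse by 38.
Swapping Hotel crew↔Bravo crew (Hotel crew→North site 26 hours, Bravo crew→Central site 40 hours) adds 44.

Minimum total: 63 hours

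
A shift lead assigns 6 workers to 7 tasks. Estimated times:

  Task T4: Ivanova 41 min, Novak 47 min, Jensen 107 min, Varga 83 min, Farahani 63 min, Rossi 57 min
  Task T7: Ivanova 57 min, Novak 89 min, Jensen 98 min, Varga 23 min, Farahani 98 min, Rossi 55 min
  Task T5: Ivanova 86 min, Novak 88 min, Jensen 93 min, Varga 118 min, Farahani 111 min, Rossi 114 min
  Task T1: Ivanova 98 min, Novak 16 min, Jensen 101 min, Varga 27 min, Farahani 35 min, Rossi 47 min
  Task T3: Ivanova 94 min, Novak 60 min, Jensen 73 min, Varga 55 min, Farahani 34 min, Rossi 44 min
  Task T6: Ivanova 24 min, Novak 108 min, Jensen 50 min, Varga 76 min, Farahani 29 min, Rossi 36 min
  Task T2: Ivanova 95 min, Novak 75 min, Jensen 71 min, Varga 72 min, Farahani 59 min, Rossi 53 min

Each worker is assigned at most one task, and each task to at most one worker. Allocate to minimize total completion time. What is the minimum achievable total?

Minimum total: 217 min

Optimal: Ivanova→Task T4 (41 min), Novak→Task T1 (16 min), Jensen→Task T6 (50 min), Varga→Task T7 (23 min), Farahani→Task T3 (34 min), Rossi→Task T2 (53 min) — total 41+16+50+23+34+53 = 217 min.
Min-entry greedy (repeatedly take the single cheapest remaining cell) gives 243 min, worse by 26.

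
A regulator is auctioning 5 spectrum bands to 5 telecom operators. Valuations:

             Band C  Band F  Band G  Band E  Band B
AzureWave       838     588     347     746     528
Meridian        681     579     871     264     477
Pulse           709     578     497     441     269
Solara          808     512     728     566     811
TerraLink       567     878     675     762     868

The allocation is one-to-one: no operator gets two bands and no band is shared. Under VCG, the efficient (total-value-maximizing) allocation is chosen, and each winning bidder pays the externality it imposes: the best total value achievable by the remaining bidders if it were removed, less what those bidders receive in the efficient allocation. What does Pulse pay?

Efficient allocation: AzureWave→Band E ($746M), Meridian→Band G ($871M), Pulse→Band C ($709M), Solara→Band B ($811M), TerraLink→Band F ($878M); total welfare W = $4015M.
Pulse receives Band C at value $709M, so the others get W − 709 = $3306M.
Without Pulse: best allocation of the remaining 4 bidders over all 5 bands is AzureWave→Band C ($838M), Meridian→Band G ($871M), Solara→Band B ($811M), TerraLink→Band F ($878M), total $3398M.
VCG payment = (others' best without Pulse) − (others' welfare with Pulse) = 3398 − 3306 = $92M.

Pulse pays $92M.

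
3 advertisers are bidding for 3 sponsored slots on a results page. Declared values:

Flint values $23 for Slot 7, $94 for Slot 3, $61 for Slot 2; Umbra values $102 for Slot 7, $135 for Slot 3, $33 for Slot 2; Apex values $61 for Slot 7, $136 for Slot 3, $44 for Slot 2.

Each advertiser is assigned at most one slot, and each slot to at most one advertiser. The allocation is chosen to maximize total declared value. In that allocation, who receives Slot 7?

This is the linear assignment problem.
Optimal: Flint→Slot 2 ($61), Umbra→Slot 7 ($102), Apex→Slot 3 ($136) — total 61+102+136 = $299.
Row-greedy (each advertiser in turn takes its best remaining slot) gives $240, worse by 59.
Swapping Flint↔Apex (Flint→Slot 3 $94, Apex→Slot 2 $44) loses 59.
Umbra's own top slot is Slot 3 ($135), but forcing Umbra→Slot 3 and reassigning the rest optimally gives only $257 — worse by 42.

Umbra receives Slot 7.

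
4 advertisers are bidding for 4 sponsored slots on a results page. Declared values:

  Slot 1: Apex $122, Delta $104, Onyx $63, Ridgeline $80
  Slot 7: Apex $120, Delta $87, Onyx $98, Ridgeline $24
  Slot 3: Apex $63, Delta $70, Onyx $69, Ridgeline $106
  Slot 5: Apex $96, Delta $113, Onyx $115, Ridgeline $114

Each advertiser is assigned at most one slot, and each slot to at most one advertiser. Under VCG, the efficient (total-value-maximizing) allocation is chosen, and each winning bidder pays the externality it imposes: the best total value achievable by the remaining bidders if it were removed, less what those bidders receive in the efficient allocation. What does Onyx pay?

Efficient allocation: Apex→Slot 7 ($120), Delta→Slot 1 ($104), Onyx→Slot 5 ($115), Ridgeline→Slot 3 ($106); total welfare W = $445.
Onyx receives Slot 5 at value $115, so the others get W − 115 = $330.
Without Onyx: best allocation of the remaining 3 bidders over all 4 slots is Apex→Slot 1 ($122), Delta→Slot 5 ($113), Ridgeline→Slot 3 ($106), total $341.
VCG payment = (others' best without Onyx) − (others' welfare with Onyx) = 341 − 330 = $11.

Onyx pays $11.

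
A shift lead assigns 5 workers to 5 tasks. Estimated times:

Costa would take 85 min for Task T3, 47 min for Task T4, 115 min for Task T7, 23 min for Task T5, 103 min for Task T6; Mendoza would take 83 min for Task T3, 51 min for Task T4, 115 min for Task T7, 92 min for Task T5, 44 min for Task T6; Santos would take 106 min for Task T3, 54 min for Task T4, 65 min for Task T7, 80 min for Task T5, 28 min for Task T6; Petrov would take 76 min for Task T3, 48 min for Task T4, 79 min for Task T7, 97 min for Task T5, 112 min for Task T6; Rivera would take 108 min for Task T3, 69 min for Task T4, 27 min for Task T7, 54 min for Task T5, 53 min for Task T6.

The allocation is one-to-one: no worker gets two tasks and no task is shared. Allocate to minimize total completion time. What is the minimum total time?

Minimum total: 205 min

This is the linear assignment problem.
Optimal: Costa→Task T5 (23 min), Mendoza→Task T4 (51 min), Santos→Task T6 (28 min), Petrov→Task T3 (76 min), Rivera→Task T7 (27 min) — total 23+51+28+76+27 = 205 min.
Next-best assignment: Costa→Task T5, Mendoza→Task T3, Santos→Task T6, Petrov→Task T4, Rivera→Task T7 = 209 min.
Every other assignment is strictly worse.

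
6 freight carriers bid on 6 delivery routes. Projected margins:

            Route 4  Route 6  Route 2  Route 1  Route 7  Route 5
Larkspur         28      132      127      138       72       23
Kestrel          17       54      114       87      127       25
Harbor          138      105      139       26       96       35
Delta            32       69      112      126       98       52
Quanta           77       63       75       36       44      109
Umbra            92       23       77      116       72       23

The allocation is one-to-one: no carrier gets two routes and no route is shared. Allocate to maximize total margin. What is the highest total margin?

Optimal: Larkspur→Route 6 ($132k), Kestrel→Route 7 ($127k), Harbor→Route 4 ($138k), Delta→Route 2 ($112k), Quanta→Route 5 ($109k), Umbra→Route 1 ($116k) — total 132+127+138+112+109+116 = $734k.
Column-greedy (each route in turn goes to its best remaining carrier) gives $691k, worse by 43.
Swapping Harbor↔Quanta (Harbor→Route 5 $35k, Quanta→Route 4 $77k) loses 135.
Checked against all permutations: $734k is optimal.

Max total: $734k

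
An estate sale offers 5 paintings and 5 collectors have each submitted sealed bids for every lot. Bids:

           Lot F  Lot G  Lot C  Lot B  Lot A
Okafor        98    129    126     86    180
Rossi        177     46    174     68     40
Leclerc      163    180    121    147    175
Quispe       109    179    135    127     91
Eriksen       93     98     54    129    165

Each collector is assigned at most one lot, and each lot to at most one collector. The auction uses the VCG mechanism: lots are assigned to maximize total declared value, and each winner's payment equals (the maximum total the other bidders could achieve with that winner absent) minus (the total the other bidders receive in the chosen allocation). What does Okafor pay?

Okafor pays $36.

Efficient allocation: Okafor→Lot A ($180), Rossi→Lot C ($174), Leclerc→Lot F ($163), Quispe→Lot G ($179), Eriksen→Lot B ($129); total welfare W = $825.
Okafor receives Lot A at value $180, so the others get W − 180 = $645.
Without Okafor: best allocation of the remaining 4 bidders over all 5 lots is Rossi→Lot C ($174), Leclerc→Lot F ($163), Quispe→Lot G ($179), Eriksen→Lot A ($165), total $681.
VCG payment = (others' best without Okafor) − (others' welfare with Okafor) = 681 − 645 = $36.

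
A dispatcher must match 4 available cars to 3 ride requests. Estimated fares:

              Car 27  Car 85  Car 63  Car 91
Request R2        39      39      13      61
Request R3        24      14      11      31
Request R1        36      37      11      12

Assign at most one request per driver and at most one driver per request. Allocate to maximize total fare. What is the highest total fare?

Optimal: Car 91→Request R2 ($61), Car 27→Request R3 ($24), Car 85→Request R1 ($37) — total 61+24+37 = $122.
Row-greedy (each driver in turn takes its best remaining request) gives $87, worse by 35.

Maximum total: $122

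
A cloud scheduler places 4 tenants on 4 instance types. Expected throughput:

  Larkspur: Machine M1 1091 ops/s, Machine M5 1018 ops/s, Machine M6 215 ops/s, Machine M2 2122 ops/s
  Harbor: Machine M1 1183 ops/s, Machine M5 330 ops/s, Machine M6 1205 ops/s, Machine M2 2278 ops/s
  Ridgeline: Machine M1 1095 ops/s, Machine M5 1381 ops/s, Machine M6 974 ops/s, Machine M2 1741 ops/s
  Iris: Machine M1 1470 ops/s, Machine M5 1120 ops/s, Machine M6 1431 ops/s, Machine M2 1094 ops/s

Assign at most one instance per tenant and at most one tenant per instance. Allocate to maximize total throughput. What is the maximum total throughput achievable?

This is the linear assignment problem.
Optimal: Larkspur→Machine M1 (1091 ops/s), Harbor→Machine M2 (2278 ops/s), Ridgeline→Machine M5 (1381 ops/s), Iris→Machine M6 (1431 ops/s) — total 1091+2278+1381+1431 = 6181 ops/s.
Row-greedy (each tenant in turn takes its best remaining instance) gives 6178 ops/s, worse by 3.
Swapping Iris↔Harbor (Iris→Machine M2 1094 ops/s, Harbor→Machine M6 1205 ops/s) loses 1410.

Max total: 6181 ops/s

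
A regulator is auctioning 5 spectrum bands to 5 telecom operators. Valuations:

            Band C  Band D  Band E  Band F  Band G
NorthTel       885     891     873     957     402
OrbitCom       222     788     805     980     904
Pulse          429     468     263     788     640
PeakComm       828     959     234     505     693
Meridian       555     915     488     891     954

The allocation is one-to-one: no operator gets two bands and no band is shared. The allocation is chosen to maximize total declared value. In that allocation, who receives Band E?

OrbitCom receives Band E.

This is the linear assignment problem.
Optimal: NorthTel→Band C ($885M), OrbitCom→Band E ($805M), Pulse→Band F ($788M), PeakComm→Band D ($959M), Meridian→Band G ($954M) — total 885+805+788+959+954 = $4391M.
Column-greedy (each band in turn goes to its best remaining operator) gives $4180M, worse by 211.
Next-best assignment: NorthTel→Band E, OrbitCom→Band G, Pulse→Band F, PeakComm→Band C, Meridian→Band D = $4308M.
OrbitCom's own top band is Band F ($980M), but forcing OrbitCom→Band F and reassigning the rest optimally gives only $4236M — worse by 155.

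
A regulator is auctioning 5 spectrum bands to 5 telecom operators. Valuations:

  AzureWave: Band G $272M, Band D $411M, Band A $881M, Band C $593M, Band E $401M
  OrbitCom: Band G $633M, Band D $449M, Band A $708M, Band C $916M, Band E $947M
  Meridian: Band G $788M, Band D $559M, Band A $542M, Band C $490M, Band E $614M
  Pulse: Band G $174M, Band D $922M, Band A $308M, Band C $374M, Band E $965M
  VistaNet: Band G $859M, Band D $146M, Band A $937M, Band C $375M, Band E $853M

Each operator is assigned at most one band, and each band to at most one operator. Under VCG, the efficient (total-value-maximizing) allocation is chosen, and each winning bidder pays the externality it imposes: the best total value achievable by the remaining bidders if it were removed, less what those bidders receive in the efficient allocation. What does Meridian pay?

Meridian pays $49M.

Efficient allocation: AzureWave→Band A ($881M), OrbitCom→Band C ($916M), Meridian→Band G ($788M), Pulse→Band D ($922M), VistaNet→Band E ($853M); total welfare W = $4360M.
Meridian receives Band G at value $788M, so the others get W − 788 = $3572M.
Without Meridian: best allocation of the remaining 4 bidders over all 5 bands is AzureWave→Band A ($881M), OrbitCom→Band C ($916M), Pulse→Band E ($965M), VistaNet→Band G ($859M), total $3621M.
VCG payment = (others' best without Meridian) − (others' welfare with Meridian) = 3621 − 3572 = $49M.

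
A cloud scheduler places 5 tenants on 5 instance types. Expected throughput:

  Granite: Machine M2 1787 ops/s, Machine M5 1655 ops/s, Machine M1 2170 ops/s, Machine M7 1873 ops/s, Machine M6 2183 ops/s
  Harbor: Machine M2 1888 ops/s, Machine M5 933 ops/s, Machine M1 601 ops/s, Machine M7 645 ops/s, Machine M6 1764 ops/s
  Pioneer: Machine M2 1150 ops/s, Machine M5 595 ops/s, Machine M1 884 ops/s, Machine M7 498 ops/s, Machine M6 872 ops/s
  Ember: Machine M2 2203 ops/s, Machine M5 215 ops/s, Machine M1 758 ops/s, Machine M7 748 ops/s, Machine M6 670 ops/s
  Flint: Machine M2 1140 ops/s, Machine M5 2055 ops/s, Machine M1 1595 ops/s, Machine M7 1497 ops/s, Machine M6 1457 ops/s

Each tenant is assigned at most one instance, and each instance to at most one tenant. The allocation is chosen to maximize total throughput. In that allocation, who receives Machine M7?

Optimal: Granite→Machine M7 (1873 ops/s), Harbor→Machine M6 (1764 ops/s), Pioneer→Machine M1 (884 ops/s), Ember→Machine M2 (2203 ops/s), Flint→Machine M5 (2055 ops/s) — total 1873+1764+884+2203+2055 = 8779 ops/s.
Row-greedy (each tenant in turn takes its best remaining instance) gives 7758 ops/s, worse by 1021.
Next-best assignment: Granite→Machine M1, Harbor→Machine M6, Pioneer→Machine M7, Ember→Machine M2, Flint→Machine M5 = 8690 ops/s.
Swapping Pioneer↔Ember (Pioneer→Machine M2 1150 ops/s, Ember→Machine M1 758 ops/s) loses 1179.
Checked against all permutations: 8779 ops/s is optimal.
Granite's own top instance is Machine M6 (2183 ops/s), but forcing Granite→Machine M6 and reassigning the rest optimally gives only 7970 ops/s — worse by 809.

Granite receives Machine M7.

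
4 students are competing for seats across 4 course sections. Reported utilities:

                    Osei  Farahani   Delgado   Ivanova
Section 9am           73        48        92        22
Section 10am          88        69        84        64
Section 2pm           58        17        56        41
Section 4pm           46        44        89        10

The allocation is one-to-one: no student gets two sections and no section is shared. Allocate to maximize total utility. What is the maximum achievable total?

Max total: 272 points

Optimal: Osei→Section 9am (73 points), Farahani→Section 10am (69 points), Delgado→Section 4pm (89 points), Ivanova→Section 2pm (41 points) — total 73+69+89+41 = 272 points.
Row-greedy (each student in turn takes its best remaining section) gives 266 points, worse by 6.
No other one-to-one assignment exceeds 272 points.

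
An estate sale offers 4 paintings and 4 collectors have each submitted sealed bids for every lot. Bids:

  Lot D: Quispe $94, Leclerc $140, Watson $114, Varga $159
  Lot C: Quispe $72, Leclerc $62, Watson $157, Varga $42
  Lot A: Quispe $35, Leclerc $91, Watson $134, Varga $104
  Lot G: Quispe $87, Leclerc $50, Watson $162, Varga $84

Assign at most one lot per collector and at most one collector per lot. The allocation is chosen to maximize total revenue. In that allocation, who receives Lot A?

Leclerc receives Lot A.

This is the linear assignment problem.
Optimal: Quispe→Lot G ($87), Leclerc→Lot A ($91), Watson→Lot C ($157), Varga→Lot D ($159) — total 87+91+157+159 = $494.
Max-entry greedy (repeatedly take the single best remaining cell) gives $484, worse by 10.
Next-best assignment: Quispe→Lot G, Leclerc→Lot D, Watson→Lot C, Varga→Lot A = $488.
Every other assignment is strictly worse.
Leclerc's own top lot is Lot D ($140), but forcing Leclerc→Lot D and reassigning the rest optimally gives only $488 — worse by 6.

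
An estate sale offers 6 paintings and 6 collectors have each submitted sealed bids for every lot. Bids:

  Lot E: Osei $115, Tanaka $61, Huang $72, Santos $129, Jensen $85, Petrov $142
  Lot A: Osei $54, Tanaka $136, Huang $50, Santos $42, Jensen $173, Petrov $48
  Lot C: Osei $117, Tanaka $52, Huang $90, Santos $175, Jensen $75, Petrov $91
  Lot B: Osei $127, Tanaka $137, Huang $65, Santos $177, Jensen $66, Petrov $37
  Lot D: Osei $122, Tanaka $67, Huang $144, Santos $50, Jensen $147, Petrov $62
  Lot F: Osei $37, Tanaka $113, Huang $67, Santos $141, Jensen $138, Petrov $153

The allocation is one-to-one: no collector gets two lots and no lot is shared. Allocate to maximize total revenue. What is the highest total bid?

Max total: $897

Treat this as an assignment problem: match each collector to one lot.
Optimal: Osei→Lot E ($115), Tanaka→Lot B ($137), Huang→Lot D ($144), Santos→Lot C ($175), Jensen→Lot A ($173), Petrov→Lot F ($153) — total 115+137+144+175+173+153 = $897.
Column-greedy (each lot in turn goes to its best remaining collector) gives $808, worse by 89.
Next-best assignment: Osei→Lot B, Tanaka→Lot F, Huang→Lot D, Santos→Lot C, Jensen→Lot A, Petrov→Lot E = $874.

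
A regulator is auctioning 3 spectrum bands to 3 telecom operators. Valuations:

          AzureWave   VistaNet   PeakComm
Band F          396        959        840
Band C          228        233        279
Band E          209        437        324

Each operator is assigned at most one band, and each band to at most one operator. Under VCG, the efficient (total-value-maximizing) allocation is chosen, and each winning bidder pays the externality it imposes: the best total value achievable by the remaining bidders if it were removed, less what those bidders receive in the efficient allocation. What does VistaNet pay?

VistaNet pays $516M.

Efficient allocation: AzureWave→Band C ($228M), VistaNet→Band F ($959M), PeakComm→Band E ($324M); total welfare W = $1511M.
VistaNet receives Band F at value $959M, so the others get W − 959 = $552M.
Without VistaNet: best allocation of the remaining 2 bidders over all 3 bands is AzureWave→Band C ($228M), PeakComm→Band F ($840M), total $1068M.
VCG payment = (others' best without VistaNet) − (others' welfare with VistaNet) = 1068 − 552 = $516M.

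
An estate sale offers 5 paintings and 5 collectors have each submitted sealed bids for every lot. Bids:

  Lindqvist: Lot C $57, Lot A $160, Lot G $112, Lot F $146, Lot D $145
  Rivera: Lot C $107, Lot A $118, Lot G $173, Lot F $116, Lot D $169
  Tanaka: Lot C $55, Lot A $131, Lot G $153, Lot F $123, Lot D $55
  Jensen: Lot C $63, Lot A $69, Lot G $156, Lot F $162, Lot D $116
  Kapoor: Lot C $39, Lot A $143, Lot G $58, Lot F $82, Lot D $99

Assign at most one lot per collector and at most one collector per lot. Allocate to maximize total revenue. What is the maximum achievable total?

This is the linear assignment problem.
Optimal: Lindqvist→Lot D ($145), Rivera→Lot C ($107), Tanaka→Lot G ($153), Jensen→Lot F ($162), Kapoor→Lot A ($143) — total 145+107+153+162+143 = $710.
Max-entry greedy (repeatedly take the single best remaining cell) gives $649, worse by 61.
Next-best assignment: Lindqvist→Lot C, Rivera→Lot D, Tanaka→Lot G, Jensen→Lot F, Kapoor→Lot A = $684.
Swapping Tanaka↔Kapoor (Tanaka→Lot A $131, Kapoor→Lot G $58) loses 107.
Checked against all permutations: $710 is optimal.

Maximum total: $710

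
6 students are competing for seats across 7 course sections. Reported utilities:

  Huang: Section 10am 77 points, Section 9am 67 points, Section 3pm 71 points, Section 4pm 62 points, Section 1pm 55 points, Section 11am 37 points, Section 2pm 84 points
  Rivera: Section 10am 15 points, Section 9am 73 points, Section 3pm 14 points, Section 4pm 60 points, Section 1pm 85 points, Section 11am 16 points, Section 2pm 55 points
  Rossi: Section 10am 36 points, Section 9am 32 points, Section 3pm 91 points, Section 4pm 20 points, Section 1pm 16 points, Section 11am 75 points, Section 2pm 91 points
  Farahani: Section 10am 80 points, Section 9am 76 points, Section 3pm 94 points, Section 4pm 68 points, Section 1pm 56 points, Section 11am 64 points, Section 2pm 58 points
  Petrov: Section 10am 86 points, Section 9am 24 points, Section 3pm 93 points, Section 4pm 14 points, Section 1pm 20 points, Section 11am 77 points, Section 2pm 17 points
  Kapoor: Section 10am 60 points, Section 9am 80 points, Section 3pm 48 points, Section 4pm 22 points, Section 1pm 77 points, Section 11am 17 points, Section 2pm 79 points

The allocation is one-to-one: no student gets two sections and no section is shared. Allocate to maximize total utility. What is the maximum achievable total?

Maximum total: 504 points

This is the linear assignment problem.
Optimal: Huang→Section 10am (77 points), Rivera→Section 1pm (85 points), Rossi→Section 2pm (91 points), Farahani→Section 3pm (94 points), Petrov→Section 11am (77 points), Kapoor→Section 9am (80 points) — total 77+85+91+94+77+80 = 504 points.
Max-entry greedy (repeatedly take the single best remaining cell) gives 498 points, worse by 6.
Checked against all permutations: 504 points is optimal.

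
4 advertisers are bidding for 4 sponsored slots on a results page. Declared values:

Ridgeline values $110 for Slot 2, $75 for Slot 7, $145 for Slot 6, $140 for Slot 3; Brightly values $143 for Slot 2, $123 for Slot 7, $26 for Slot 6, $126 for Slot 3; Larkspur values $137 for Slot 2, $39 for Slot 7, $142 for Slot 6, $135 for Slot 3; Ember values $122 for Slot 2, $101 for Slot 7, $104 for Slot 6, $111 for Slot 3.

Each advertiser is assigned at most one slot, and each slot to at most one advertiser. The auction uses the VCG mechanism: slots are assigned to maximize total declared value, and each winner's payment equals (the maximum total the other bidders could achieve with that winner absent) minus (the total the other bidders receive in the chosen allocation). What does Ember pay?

Ember pays $20.

Efficient allocation: Ridgeline→Slot 3 ($140), Brightly→Slot 7 ($123), Larkspur→Slot 6 ($142), Ember→Slot 2 ($122); total welfare W = $527.
Ember receives Slot 2 at value $122, so the others get W − 122 = $405.
Without Ember: best allocation of the remaining 3 bidders over all 4 slots is Ridgeline→Slot 3 ($140), Brightly→Slot 2 ($143), Larkspur→Slot 6 ($142), total $425.
VCG payment = (others' best without Ember) − (others' welfare with Ember) = 425 − 405 = $20.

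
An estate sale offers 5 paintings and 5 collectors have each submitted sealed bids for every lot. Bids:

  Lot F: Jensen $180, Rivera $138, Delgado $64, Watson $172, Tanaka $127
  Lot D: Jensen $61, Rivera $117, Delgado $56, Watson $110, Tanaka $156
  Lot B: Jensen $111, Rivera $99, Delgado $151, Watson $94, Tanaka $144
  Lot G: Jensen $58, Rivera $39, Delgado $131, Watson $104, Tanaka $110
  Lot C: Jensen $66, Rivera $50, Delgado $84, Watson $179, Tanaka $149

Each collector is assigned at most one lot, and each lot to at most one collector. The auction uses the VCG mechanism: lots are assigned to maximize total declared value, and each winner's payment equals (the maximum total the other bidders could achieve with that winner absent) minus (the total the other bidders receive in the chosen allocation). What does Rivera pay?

Efficient allocation: Jensen→Lot F ($180), Rivera→Lot D ($117), Delgado→Lot G ($131), Watson→Lot C ($179), Tanaka→Lot B ($144); total welfare W = $751.
Rivera receives Lot D at value $117, so the others get W − 117 = $634.
Without Rivera: best allocation of the remaining 4 bidders over all 5 lots is Jensen→Lot F ($180), Delgado→Lot B ($151), Watson→Lot C ($179), Tanaka→Lot D ($156), total $666.
VCG payment = (others' best without Rivera) − (others' welfare with Rivera) = 666 − 634 = $32.

Rivera pays $32.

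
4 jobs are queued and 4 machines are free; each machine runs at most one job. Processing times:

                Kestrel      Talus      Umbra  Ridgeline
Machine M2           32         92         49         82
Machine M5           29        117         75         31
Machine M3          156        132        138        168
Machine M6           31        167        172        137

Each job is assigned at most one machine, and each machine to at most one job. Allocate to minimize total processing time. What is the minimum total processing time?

Optimal: Kestrel→Machine M6 (31 min), Talus→Machine M3 (132 min), Umbra→Machine M2 (49 min), Ridgeline→Machine M5 (31 min) — total 31+132+49+31 = 243 min.
Row-greedy (each job in turn takes its cheapest remaining machine) gives 396 min, worse by 153.
Next-best assignment: Kestrel→Machine M6, Talus→Machine M2, Umbra→Machine M3, Ridgeline→Machine M5 = 292 min.
Swapping Talus↔Ridgeline (Talus→Machine M5 117 min, Ridgeline→Machine M3 168 min) adds 122.
No other one-to-one assignment undercuts 243 min.

Minimum total: 243 min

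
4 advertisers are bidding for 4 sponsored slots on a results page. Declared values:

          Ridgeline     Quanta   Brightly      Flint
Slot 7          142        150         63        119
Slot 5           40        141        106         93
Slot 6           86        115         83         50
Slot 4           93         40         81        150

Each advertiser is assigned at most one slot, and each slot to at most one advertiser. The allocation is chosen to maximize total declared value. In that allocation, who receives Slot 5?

Quanta receives Slot 5.

Optimal: Ridgeline→Slot 7 ($142), Quanta→Slot 5 ($141), Brightly→Slot 6 ($83), Flint→Slot 4 ($150) — total 142+141+83+150 = $516.
Max-entry greedy (repeatedly take the single best remaining cell) gives $492, worse by 24.
Swapping Brightly↔Flint (Brightly→Slot 4 $81, Flint→Slot 6 $50) loses 102.
Quanta's own top slot is Slot 7 ($150), but forcing Quanta→Slot 7 and reassigning the rest optimally gives only $492 — worse by 24.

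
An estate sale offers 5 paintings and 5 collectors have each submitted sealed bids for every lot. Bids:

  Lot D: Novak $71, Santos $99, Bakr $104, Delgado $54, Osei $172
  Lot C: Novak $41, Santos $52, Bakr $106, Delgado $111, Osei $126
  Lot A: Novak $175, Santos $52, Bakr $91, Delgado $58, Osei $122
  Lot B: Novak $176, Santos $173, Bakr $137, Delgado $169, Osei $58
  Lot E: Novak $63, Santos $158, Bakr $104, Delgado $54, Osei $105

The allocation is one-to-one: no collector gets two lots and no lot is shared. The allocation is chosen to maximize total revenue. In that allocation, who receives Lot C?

Optimal: Novak→Lot A ($175), Santos→Lot E ($158), Bakr→Lot C ($106), Delgado→Lot B ($169), Osei→Lot D ($172) — total 175+158+106+169+172 = $780.
Column-greedy (each lot in turn goes to its best remaining collector) gives $735, worse by 45.
Checked against all permutations: $780 is optimal.
Bakr's own top lot is Lot B ($137), but forcing Bakr→Lot B and reassigning the rest optimally gives only $753 — worse by 27.

Bakr receives Lot C.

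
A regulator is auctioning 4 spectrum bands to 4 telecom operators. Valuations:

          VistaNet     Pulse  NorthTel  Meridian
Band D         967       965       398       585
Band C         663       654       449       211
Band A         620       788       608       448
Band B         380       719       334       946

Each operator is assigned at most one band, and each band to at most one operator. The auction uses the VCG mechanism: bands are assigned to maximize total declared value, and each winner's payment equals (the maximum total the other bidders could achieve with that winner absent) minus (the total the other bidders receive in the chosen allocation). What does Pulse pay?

Pulse pays $304M.

Efficient allocation: VistaNet→Band C ($663M), Pulse→Band D ($965M), NorthTel→Band A ($608M), Meridian→Band B ($946M); total welfare W = $3182M.
Pulse receives Band D at value $965M, so the others get W − 965 = $2217M.
Without Pulse: best allocation of the remaining 3 bidders over all 4 bands is VistaNet→Band D ($967M), NorthTel→Band A ($608M), Meridian→Band B ($946M), total $2521M.
VCG payment = (others' best without Pulse) − (others' welfare with Pulse) = 2521 − 2217 = $304M.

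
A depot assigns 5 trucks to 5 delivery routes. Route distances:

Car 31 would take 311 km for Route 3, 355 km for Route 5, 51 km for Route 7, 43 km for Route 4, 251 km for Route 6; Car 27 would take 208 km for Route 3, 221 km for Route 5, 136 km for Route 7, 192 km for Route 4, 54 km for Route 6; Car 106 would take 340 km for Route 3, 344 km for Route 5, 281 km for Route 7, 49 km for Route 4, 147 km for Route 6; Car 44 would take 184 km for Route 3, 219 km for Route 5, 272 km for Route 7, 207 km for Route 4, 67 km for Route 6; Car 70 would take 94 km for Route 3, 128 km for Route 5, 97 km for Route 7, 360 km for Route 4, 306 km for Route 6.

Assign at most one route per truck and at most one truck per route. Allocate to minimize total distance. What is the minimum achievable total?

Treat this as an assignment problem: match each truck to one route.
Optimal: Car 31→Route 7 (51 km), Car 27→Route 6 (54 km), Car 106→Route 4 (49 km), Car 44→Route 3 (184 km), Car 70→Route 5 (128 km) — total 51+54+49+184+128 = 466 km.
Column-greedy (each route in turn goes to its cheapest remaining truck) gives 467 km, worse by 1.
Next-best assignment: Car 31→Route 7, Car 27→Route 6, Car 106→Route 4, Car 44→Route 5, Car 70→Route 3 = 467 km.

Min total: 466 km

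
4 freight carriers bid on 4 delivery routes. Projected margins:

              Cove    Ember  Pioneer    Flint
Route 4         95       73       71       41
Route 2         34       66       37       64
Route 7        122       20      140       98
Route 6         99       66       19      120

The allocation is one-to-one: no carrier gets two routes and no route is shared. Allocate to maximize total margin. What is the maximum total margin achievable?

Optimal: Cove→Route 4 ($95k), Ember→Route 2 ($66k), Pioneer→Route 7 ($140k), Flint→Route 6 ($120k) — total 95+66+140+120 = $421k.
Next-best assignment: Cove→Route 7, Ember→Route 2, Pioneer→Route 4, Flint→Route 6 = $379k.
Swapping Cove↔Pioneer (Cove→Route 7 $122k, Pioneer→Route 4 $71k) loses 42.
Checked against all permutations: $421k is optimal.

Max total: $421k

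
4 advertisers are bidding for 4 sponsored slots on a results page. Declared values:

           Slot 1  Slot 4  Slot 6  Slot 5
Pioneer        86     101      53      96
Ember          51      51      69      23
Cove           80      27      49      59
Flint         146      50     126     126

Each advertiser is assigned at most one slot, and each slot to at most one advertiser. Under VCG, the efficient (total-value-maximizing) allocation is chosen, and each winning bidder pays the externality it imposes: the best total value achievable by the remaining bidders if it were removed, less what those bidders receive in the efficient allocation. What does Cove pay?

Cove pays $20.

Efficient allocation: Pioneer→Slot 4 ($101), Ember→Slot 6 ($69), Cove→Slot 1 ($80), Flint→Slot 5 ($126); total welfare W = $376.
Cove receives Slot 1 at value $80, so the others get W − 80 = $296.
Without Cove: best allocation of the remaining 3 bidders over all 4 slots is Pioneer→Slot 4 ($101), Ember→Slot 6 ($69), Flint→Slot 1 ($146), total $316.
VCG payment = (others' best without Cove) − (others' welfare with Cove) = 316 − 296 = $20.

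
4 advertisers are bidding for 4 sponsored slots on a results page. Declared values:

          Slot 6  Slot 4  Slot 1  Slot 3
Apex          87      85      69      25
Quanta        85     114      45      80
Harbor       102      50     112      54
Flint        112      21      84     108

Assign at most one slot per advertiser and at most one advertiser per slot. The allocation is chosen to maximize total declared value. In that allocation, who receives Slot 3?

This is the linear assignment problem.
Optimal: Apex→Slot 6 ($87), Quanta→Slot 4 ($114), Harbor→Slot 1 ($112), Flint→Slot 3 ($108) — total 87+114+112+108 = $421.
Max-entry greedy (repeatedly take the single best remaining cell) gives $363, worse by 58.
Next-best assignment: Apex→Slot 1, Quanta→Slot 4, Harbor→Slot 6, Flint→Slot 3 = $393.
Flint's own top slot is Slot 6 ($112), but forcing Flint→Slot 6 and reassigning the rest optimally gives only $389 — worse by 32.

Flint receives Slot 3.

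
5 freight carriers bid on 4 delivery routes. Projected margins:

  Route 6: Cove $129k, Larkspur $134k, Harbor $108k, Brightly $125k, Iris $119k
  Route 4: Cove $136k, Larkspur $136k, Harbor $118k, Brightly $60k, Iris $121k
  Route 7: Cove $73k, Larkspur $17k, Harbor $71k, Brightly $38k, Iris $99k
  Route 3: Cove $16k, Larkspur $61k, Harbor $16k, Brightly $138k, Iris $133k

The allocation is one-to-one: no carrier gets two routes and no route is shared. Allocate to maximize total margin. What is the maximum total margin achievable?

Max total: $507k

This is the linear assignment problem.
Optimal: Larkspur→Route 6 ($134k), Cove→Route 4 ($136k), Iris→Route 7 ($99k), Brightly→Route 3 ($138k) — total 134+136+99+138 = $507k.
Row-greedy (each carrier in turn takes its best remaining route) gives $479k, worse by 28.
Swapping Brightly↔Larkspur (Brightly→Route 6 $125k, Larkspur→Route 3 $61k) loses 86.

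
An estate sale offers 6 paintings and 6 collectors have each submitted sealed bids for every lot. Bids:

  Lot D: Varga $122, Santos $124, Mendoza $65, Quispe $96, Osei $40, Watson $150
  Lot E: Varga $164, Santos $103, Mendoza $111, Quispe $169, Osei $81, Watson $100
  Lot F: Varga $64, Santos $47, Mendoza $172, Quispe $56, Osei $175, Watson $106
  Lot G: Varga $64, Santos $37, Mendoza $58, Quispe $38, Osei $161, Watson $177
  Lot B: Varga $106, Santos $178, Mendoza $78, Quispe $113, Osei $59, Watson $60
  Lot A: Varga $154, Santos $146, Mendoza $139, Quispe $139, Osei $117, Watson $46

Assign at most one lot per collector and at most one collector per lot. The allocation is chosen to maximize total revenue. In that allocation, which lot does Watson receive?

Watson receives Lot D.

Treat this as an assignment problem: match each collector to one lot.
Optimal: Varga→Lot A ($154), Santos→Lot B ($178), Mendoza→Lot F ($172), Quispe→Lot E ($169), Osei→Lot G ($161), Watson→Lot D ($150) — total 154+178+172+169+161+150 = $984.
Row-greedy (each collector in turn takes its best remaining lot) gives $964, worse by 20.
Watson's own top lot is Lot G ($177), but forcing Watson→Lot G and reassigning the rest optimally gives only $960 — worse by 24.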